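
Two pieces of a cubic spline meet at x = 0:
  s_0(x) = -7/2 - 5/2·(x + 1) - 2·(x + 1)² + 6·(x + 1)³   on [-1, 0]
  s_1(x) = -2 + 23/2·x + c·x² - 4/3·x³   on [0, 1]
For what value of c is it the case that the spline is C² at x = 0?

16

s_0''(x) = -4 + 36·(x + 1), so s_0''(0) = 32. On the right, s_1''(0) = 2c, so c = 16.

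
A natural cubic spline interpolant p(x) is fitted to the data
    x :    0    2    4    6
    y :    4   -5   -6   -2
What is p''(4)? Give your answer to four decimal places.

1.2000

Put M_i = p'' at the i-th knot. Here h = (2, 2, 2) and Δ = (-9/2, -1/2, 2), so the interior equations h_(i-1)·M_(i-1) + 2(h_(i-1)+h_i)·M_i + h_i·M_(i+1) = 6(Δ_i − Δ_(i-1)) read
  2·M_0 + 8·M_1 + 2·M_2 = 6(Δ_1 - Δ_0) = 24
  2·M_1 + 8·M_2 + 2·M_3 = 6(Δ_2 - Δ_1) = 15
Natural end conditions: M_0 = M_3 = 0.
Hence M_0 = 0, M_1 = 27/10, M_2 = 6/5, M_3 = 0.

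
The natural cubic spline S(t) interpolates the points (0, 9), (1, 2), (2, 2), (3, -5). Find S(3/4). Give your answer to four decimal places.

2.9844

Put σ_i = S'' at the i-th knot. Here h = (1, 1, 1) and Δ = (-7, 0, -7), so the interior equations h_(i-1)·σ_(i-1) + 2(h_(i-1)+h_i)·σ_i + h_i·σ_(i+1) = 6(Δ_i − Δ_(i-1)) read
  1·σ_0 + 4·σ_1 + 1·σ_2 = 6(Δ_1 - Δ_0) = 42
  1·σ_1 + 4·σ_2 + 1·σ_3 = 6(Δ_2 - Δ_1) = -42
Natural end conditions: σ_0 = σ_3 = 0.
Hence σ_0 = 0, σ_1 = 14, σ_2 = -14, σ_3 = 0.
On [0, 1], S(t) = 9 - 28/3·t + 0·t² + 7/3·t³.
With t = 3/4: S(3/4) = 191/64.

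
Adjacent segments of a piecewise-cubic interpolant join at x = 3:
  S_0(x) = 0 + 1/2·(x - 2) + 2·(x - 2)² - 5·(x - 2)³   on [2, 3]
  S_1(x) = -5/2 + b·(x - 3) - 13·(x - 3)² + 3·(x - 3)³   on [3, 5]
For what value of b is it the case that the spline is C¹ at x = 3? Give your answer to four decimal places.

S_0'(x) = 1/2 + 4·(x - 2) - 15·(x - 2)², so S_0'(3) = -21/2. On the right, S_1'(3) = b, so b = -21/2.

-10.5000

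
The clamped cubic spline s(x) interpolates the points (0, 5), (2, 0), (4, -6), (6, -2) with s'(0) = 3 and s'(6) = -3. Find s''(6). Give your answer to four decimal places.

Put M_i = s'' at the i-th knot. Here h = (2, 2, 2) and Δ = (-5/2, -3, 2), so the interior equations h_(i-1)·M_(i-1) + 2(h_(i-1)+h_i)·M_i + h_i·M_(i+1) = 6(Δ_i − Δ_(i-1)) read
  2·M_0 + 8·M_1 + 2·M_2 = 6(Δ_1 - Δ_0) = -3
  2·M_1 + 8·M_2 + 2·M_3 = 6(Δ_2 - Δ_1) = 30
Clamped end conditions give two more equations: 2h_0·M_0 + h_0·M_1 = 6(Δ_0 - s'(0)) = -33 and h_2·M_2 + 2h_2·M_3 = 6(s'(6) - Δ_2) = -30.
Forward elimination and back-substitution give M_0 = -83/10, M_1 = 1/10, M_2 = 32/5, M_3 = -107/10.

-10.7000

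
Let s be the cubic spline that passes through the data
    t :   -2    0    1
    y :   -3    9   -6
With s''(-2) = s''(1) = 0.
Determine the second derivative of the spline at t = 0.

Put M_i = s'' at the i-th knot. Here h = (2, 1) and Δ = (6, -15), so the interior equations h_(i-1)·M_(i-1) + 2(h_(i-1)+h_i)·M_i + h_i·M_(i+1) = 6(Δ_i − Δ_(i-1)) read
  2·M_0 + 6·M_1 + 1·M_2 = 6(Δ_1 - Δ_0) = -126
Natural end conditions: M_0 = M_2 = 0.
Hence M_0 = 0, M_1 = -21, M_2 = 0.

-21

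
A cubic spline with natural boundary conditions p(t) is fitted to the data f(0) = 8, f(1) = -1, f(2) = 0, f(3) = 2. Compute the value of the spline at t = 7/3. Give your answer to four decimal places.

Write σ_i for p''(x_i). With h_i = 1, 1, 1 and divided differences Δ_i = -9, 1, 2, the continuity of p' gives the tridiagonal system
  1·σ_0 + 4·σ_1 + 1·σ_2 = 6(Δ_1 - Δ_0) = 60
  1·σ_1 + 4·σ_2 + 1·σ_3 = 6(Δ_2 - Δ_1) = 6
Natural end conditions: σ_0 = σ_3 = 0.
Solving: σ_0 = 0, σ_1 = 78/5, σ_2 = -12/5, σ_3 = 0.
On [2, 3], p(t) = 0 + 14/5·(t - 2) - 6/5·(t - 2)² + 2/5·(t - 2)³.
With (t - 2) = 1/3: p(7/3) = 22/27.

0.8148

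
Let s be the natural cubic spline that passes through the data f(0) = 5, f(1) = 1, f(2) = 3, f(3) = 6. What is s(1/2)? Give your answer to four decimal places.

2.4250

Put σ_i = s'' at the i-th knot. Here h = (1, 1, 1) and Δ = (-4, 2, 3), so the interior equations h_(i-1)·σ_(i-1) + 2(h_(i-1)+h_i)·σ_i + h_i·σ_(i+1) = 6(Δ_i − Δ_(i-1)) read
  1·σ_0 + 4·σ_1 + 1·σ_2 = 6(Δ_1 - Δ_0) = 36
  1·σ_1 + 4·σ_2 + 1·σ_3 = 6(Δ_2 - Δ_1) = 6
Natural end conditions: σ_0 = σ_3 = 0.
Solving the tridiagonal system: σ_0 = 0, σ_1 = 46/5, σ_2 = -4/5, σ_3 = 0.
On [0, 1], s(x) = 5 - 83/15·x + 0·x² + 23/15·x³.
With x = 1/2: s(1/2) = 97/40.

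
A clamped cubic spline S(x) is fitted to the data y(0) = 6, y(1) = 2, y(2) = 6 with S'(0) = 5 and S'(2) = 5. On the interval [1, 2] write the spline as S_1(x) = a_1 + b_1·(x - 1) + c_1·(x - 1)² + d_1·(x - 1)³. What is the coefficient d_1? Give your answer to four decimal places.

-5.5000

Put M_i = S'' at the i-th knot. Here h = (1, 1) and Δ = (-4, 4), so the interior equations h_(i-1)·M_(i-1) + 2(h_(i-1)+h_i)·M_i + h_i·M_(i+1) = 6(Δ_i − Δ_(i-1)) read
  1·M_0 + 4·M_1 + 1·M_2 = 6(Δ_1 - Δ_0) = 48
Clamped end conditions give two more equations: 2h_0·M_0 + h_0·M_1 = 6(Δ_0 - S'(0)) = -54 and h_1·M_1 + 2h_1·M_2 = 6(S'(2) - Δ_1) = 6.
Solving: M_0 = -39, M_1 = 24, M_2 = -9.
On [1, 2], with S_1(x) = a_1 + b_1·(x - 1) + c_1·(x - 1)² + d_1·(x - 1)³: c_1 = M_1/2 = 12, d_1 = (M_2 - M_1)/(6h_1) = -11/2, b_1 = Δ_1 - h_1(2M_1 + M_2)/6 = -5/2.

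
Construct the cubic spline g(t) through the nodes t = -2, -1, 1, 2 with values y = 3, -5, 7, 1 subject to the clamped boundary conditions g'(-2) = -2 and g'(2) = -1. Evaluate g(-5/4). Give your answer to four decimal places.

-3.2813

Write M_i for g''(x_i). With h_i = 1, 2, 1 and divided differences Δ_i = -8, 6, -6, the continuity of g' gives the tridiagonal system
  1·M_0 + 6·M_1 + 2·M_2 = 6(Δ_1 - Δ_0) = 84
  2·M_1 + 6·M_2 + 1·M_3 = 6(Δ_2 - Δ_1) = -72
Clamped end conditions give two more equations: 2h_0·M_0 + h_0·M_1 = 6(Δ_0 - g'(-2)) = -36 and h_2·M_2 + 2h_2·M_3 = 6(g'(2) - Δ_2) = 30.
Solving the tridiagonal system: M_0 = -32, M_1 = 28, M_2 = -26, M_3 = 28.
On [-2, -1], g(t) = 3 - 2·(t + 2) - 16·(t + 2)² + 10·(t + 2)³.
With (t + 2) = 3/4: g(-5/4) = -105/32.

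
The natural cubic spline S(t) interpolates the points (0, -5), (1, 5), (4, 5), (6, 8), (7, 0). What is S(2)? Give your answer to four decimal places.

7.7140

With M_i denoting the second derivative at x_i, h_i = 1, 3, 2, 1, and Δ_i = (y_(i+1) − y_i)/h_i = 10, 0, 3/2, -8:
  1·M_0 + 8·M_1 + 3·M_2 = 6(Δ_1 - Δ_0) = -60
  3·M_1 + 10·M_2 + 2·M_3 = 6(Δ_2 - Δ_1) = 9
  2·M_2 + 6·M_3 + 1·M_4 = 6(Δ_3 - Δ_2) = -57
Natural end conditions: M_0 = M_4 = 0.
Hence M_0 = 0, M_1 = -1932/197, M_2 = 1212/197, M_3 = -4551/394, M_4 = 0.
On [1, 4], S(t) = 5 + 1326/197·(t - 1) - 966/197·(t - 1)² + 524/591·(t - 1)³.
With (t - 1) = 1: S(2) = 4559/591.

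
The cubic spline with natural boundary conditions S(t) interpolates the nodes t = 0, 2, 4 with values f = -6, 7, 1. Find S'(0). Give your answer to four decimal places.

Write M_i for S''(x_i). With h_i = 2, 2 and divided differences Δ_i = 13/2, -3, the continuity of S' gives the tridiagonal system
  2·M_0 + 8·M_1 + 2·M_2 = 6(Δ_1 - Δ_0) = -57
Natural end conditions: M_0 = M_2 = 0.
Solving the tridiagonal system: M_0 = 0, M_1 = -57/8, M_2 = 0.
On [0, 2], S'(t) = b_0 + 2c_0·t + 3d_0·t² with b_0 = Δ_0 - h_0(2M_0 + M_1)/6 = 71/8, c_0 = M_0/2 = 0, d_0 = (M_1 - M_0)/(6h_0) = -19/32. So S'(0) = 71/8.

8.8750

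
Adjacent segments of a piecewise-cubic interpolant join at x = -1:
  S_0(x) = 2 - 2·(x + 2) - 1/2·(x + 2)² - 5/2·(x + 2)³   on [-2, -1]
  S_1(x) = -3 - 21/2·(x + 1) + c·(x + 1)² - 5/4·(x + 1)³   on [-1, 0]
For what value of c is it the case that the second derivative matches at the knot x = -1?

-8

S_0''(x) = -1 - 15·(x + 2), so S_0''(-1) = -16. On the right, S_1''(-1) = 2c, so c = -8.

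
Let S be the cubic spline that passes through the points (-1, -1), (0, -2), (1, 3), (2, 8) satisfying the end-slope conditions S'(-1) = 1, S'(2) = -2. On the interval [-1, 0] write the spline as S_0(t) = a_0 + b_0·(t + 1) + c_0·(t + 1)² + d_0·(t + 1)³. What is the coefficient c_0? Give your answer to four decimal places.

-5.8000

With m_i denoting the second derivative at x_i, h_i = 1, 1, 1, and Δ_i = (y_(i+1) − y_i)/h_i = -1, 5, 5:
  1·m_0 + 4·m_1 + 1·m_2 = 6(Δ_1 - Δ_0) = 36
  1·m_1 + 4·m_2 + 1·m_3 = 6(Δ_2 - Δ_1) = 0
Clamped end conditions give two more equations: 2h_0·m_0 + h_0·m_1 = 6(Δ_0 - S'(-1)) = -12 and h_2·m_2 + 2h_2·m_3 = 6(S'(2) - Δ_2) = -42.
Hence m_0 = -58/5, m_1 = 56/5, m_2 = 14/5, m_3 = -112/5.
On [-1, 0], with S_0(t) = a_0 + b_0·(t + 1) + c_0·(t + 1)² + d_0·(t + 1)³: c_0 = m_0/2 = -29/5, d_0 = (m_1 - m_0)/(6h_0) = 19/5, b_0 = Δ_0 - h_0(2m_0 + m_1)/6 = 1.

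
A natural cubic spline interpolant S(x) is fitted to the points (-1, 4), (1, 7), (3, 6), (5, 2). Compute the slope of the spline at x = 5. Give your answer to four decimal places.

Write σ_i for S''(x_i). With h_i = 2, 2, 2 and divided differences Δ_i = 3/2, -1/2, -2, the continuity of S' gives the tridiagonal system
  2·σ_0 + 8·σ_1 + 2·σ_2 = 6(Δ_1 - Δ_0) = -12
  2·σ_1 + 8·σ_2 + 2·σ_3 = 6(Δ_2 - Δ_1) = -9
Natural end conditions: σ_0 = σ_3 = 0.
Solving the tridiagonal system: σ_0 = 0, σ_1 = -13/10, σ_2 = -4/5, σ_3 = 0.
On [3, 5], S'(x) = b_2 + 2c_2·(x - 3) + 3d_2·(x - 3)² with b_2 = Δ_2 - h_2(2σ_2 + σ_3)/6 = -22/15, c_2 = σ_2/2 = -2/5, d_2 = (σ_3 - σ_2)/(6h_2) = 1/15. So S'(5) = -34/15.

-2.2667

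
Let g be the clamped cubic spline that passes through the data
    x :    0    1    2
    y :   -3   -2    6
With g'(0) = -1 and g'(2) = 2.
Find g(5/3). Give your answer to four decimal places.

4.1111

Let m_i = g''(x_i). Step sizes h_i = 1, 1; slopes of the chords Δ_i = (y_(i+1) - y_i)/h_i = 1, 8.
  1·m_0 + 4·m_1 + 1·m_2 = 6(Δ_1 - Δ_0) = 42
Clamped end conditions give two more equations: 2h_0·m_0 + h_0·m_1 = 6(Δ_0 - g'(0)) = 12 and h_1·m_1 + 2h_1·m_2 = 6(g'(2) - Δ_1) = -36.
Forward elimination and back-substitution give m_0 = -3, m_1 = 18, m_2 = -27.
On [1, 2], g(x) = -2 + 13/2·(x - 1) + 9·(x - 1)² - 15/2·(x - 1)³.
With (x - 1) = 2/3: g(5/3) = 37/9.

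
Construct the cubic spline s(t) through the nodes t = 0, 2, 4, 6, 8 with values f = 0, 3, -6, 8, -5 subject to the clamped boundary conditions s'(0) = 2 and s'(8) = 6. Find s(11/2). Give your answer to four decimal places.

Let m_i = s''(x_i). Step sizes h_i = 2, 2, 2, 2; slopes of the chords Δ_i = (y_(i+1) - y_i)/h_i = 3/2, -9/2, 7, -13/2.
  2·m_0 + 8·m_1 + 2·m_2 = 6(Δ_1 - Δ_0) = -36
  2·m_1 + 8·m_2 + 2·m_3 = 6(Δ_2 - Δ_1) = 69
  2·m_2 + 8·m_3 + 2·m_4 = 6(Δ_3 - Δ_2) = -81
Clamped end conditions give two more equations: 2h_0·m_0 + h_0·m_1 = 6(Δ_0 - s'(0)) = -3 and h_3·m_3 + 2h_3·m_4 = 6(s'(8) - Δ_3) = 75.
Solving: m_0 = 65/16, m_1 = -77/8, m_2 = 263/16, m_3 = -173/8, m_4 = 473/16.
On [4, 6], s(t) = -6 + 13/4·(t - 4) + 263/32·(t - 4)² - 203/64·(t - 4)³.
With (t - 4) = 3/2: s(11/2) = 3411/512.

6.6621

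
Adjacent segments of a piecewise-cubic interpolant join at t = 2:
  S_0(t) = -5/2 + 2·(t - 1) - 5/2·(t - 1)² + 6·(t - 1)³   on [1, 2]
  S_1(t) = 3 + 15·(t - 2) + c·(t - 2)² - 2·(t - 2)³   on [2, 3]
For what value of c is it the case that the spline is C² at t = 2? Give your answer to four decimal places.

15.5000

S_0''(t) = -5 + 36·(t - 1), so S_0''(2) = 31. On the right, S_1''(2) = 2c, so c = 31/2.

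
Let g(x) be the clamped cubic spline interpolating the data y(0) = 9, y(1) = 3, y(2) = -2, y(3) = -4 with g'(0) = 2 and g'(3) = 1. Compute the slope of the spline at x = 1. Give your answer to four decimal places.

-7.8667

With M_i denoting the second derivative at x_i, h_i = 1, 1, 1, and Δ_i = (y_(i+1) − y_i)/h_i = -6, -5, -2:
  1·M_0 + 4·M_1 + 1·M_2 = 6(Δ_1 - Δ_0) = 6
  1·M_1 + 4·M_2 + 1·M_3 = 6(Δ_2 - Δ_1) = 18
Clamped end conditions give two more equations: 2h_0·M_0 + h_0·M_1 = 6(Δ_0 - g'(0)) = -48 and h_2·M_2 + 2h_2·M_3 = 6(g'(3) - Δ_2) = 18.
Solving: M_0 = -424/15, M_1 = 128/15, M_2 = 2/15, M_3 = 134/15.
On [1, 2], g'(x) = b_1 + 2c_1·(x - 1) + 3d_1·(x - 1)² with b_1 = Δ_1 - h_1(2M_1 + M_2)/6 = -118/15, c_1 = M_1/2 = 64/15, d_1 = (M_2 - M_1)/(6h_1) = -7/5. So g'(1) = -118/15.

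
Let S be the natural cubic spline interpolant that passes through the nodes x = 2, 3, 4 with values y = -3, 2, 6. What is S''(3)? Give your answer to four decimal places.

-1.5000

Put σ_i = S'' at the i-th knot. Here h = (1, 1) and Δ = (5, 4), so the interior equations h_(i-1)·σ_(i-1) + 2(h_(i-1)+h_i)·σ_i + h_i·σ_(i+1) = 6(Δ_i − Δ_(i-1)) read
  1·σ_0 + 4·σ_1 + 1·σ_2 = 6(Δ_1 - Δ_0) = -6
Natural end conditions: σ_0 = σ_2 = 0.
Solving the tridiagonal system: σ_0 = 0, σ_1 = -3/2, σ_2 = 0.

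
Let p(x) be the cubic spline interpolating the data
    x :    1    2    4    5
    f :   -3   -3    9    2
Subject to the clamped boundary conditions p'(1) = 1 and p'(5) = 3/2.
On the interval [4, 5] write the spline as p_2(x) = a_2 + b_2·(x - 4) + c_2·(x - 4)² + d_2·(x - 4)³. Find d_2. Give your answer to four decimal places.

10.4143

Put σ_i = p'' at the i-th knot. Here h = (1, 2, 1) and Δ = (0, 6, -7), so the interior equations h_(i-1)·σ_(i-1) + 2(h_(i-1)+h_i)·σ_i + h_i·σ_(i+1) = 6(Δ_i − Δ_(i-1)) read
  1·σ_0 + 6·σ_1 + 2·σ_2 = 6(Δ_1 - Δ_0) = 36
  2·σ_1 + 6·σ_2 + 1·σ_3 = 6(Δ_2 - Δ_1) = -78
Clamped end conditions give two more equations: 2h_0·σ_0 + h_0·σ_1 = 6(Δ_0 - p'(1)) = -6 and h_2·σ_2 + 2h_2·σ_3 = 6(p'(5) - Δ_2) = 51.
Hence σ_0 = -386/35, σ_1 = 562/35, σ_2 = -863/35, σ_3 = 1324/35.
On [4, 5], with p_2(x) = a_2 + b_2·(x - 4) + c_2·(x - 4)² + d_2·(x - 4)³: c_2 = σ_2/2 = -863/70, d_2 = (σ_3 - σ_2)/(6h_2) = 729/70, b_2 = Δ_2 - h_2(2σ_2 + σ_3)/6 = -178/35.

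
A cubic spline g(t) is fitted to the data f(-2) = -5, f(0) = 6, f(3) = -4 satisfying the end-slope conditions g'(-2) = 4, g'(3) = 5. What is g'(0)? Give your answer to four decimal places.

Let M_i = g''(x_i). Step sizes h_i = 2, 3; slopes of the chords Δ_i = (y_(i+1) - y_i)/h_i = 11/2, -10/3.
  2·M_0 + 10·M_1 + 3·M_2 = 6(Δ_1 - Δ_0) = -53
Clamped end conditions give two more equations: 2h_0·M_0 + h_0·M_1 = 6(Δ_0 - g'(-2)) = 9 and h_1·M_1 + 2h_1·M_2 = 6(g'(3) - Δ_1) = 50.
Solving the tridiagonal system: M_0 = 31/4, M_1 = -11, M_2 = 83/6.
On [0, 3], g'(t) = b_1 + 2c_1·t + 3d_1·t² with b_1 = Δ_1 - h_1(2M_1 + M_2)/6 = 3/4, c_1 = M_1/2 = -11/2, d_1 = (M_2 - M_1)/(6h_1) = 149/108. So g'(0) = 3/4.

0.7500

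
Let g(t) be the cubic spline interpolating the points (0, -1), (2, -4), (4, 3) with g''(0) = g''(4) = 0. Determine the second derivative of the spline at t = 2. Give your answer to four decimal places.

Write M_i for g''(x_i). With h_i = 2, 2 and divided differences Δ_i = -3/2, 7/2, the continuity of g' gives the tridiagonal system
  2·M_0 + 8·M_1 + 2·M_2 = 6(Δ_1 - Δ_0) = 30
Natural end conditions: M_0 = M_2 = 0.
Solving the tridiagonal system: M_0 = 0, M_1 = 15/4, M_2 = 0.

3.7500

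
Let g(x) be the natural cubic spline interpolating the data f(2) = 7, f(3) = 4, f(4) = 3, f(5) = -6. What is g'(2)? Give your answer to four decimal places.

Let M_i = g''(x_i). Step sizes h_i = 1, 1, 1; slopes of the chords Δ_i = (y_(i+1) - y_i)/h_i = -3, -1, -9.
  1·M_0 + 4·M_1 + 1·M_2 = 6(Δ_1 - Δ_0) = 12
  1·M_1 + 4·M_2 + 1·M_3 = 6(Δ_2 - Δ_1) = -48
Natural end conditions: M_0 = M_3 = 0.
Hence M_0 = 0, M_1 = 32/5, M_2 = -68/5, M_3 = 0.
On [2, 3], g'(x) = b_0 + 2c_0·(x - 2) + 3d_0·(x - 2)² with b_0 = Δ_0 - h_0(2M_0 + M_1)/6 = -61/15, c_0 = M_0/2 = 0, d_0 = (M_1 - M_0)/(6h_0) = 16/15. So g'(2) = -61/15.

-4.0667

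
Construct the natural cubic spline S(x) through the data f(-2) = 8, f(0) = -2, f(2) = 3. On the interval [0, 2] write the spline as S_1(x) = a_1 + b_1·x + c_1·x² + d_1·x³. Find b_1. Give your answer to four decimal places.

-1.2500

Write M_i for S''(x_i). With h_i = 2, 2 and divided differences Δ_i = -5, 5/2, the continuity of S' gives the tridiagonal system
  2·M_0 + 8·M_1 + 2·M_2 = 6(Δ_1 - Δ_0) = 45
Natural end conditions: M_0 = M_2 = 0.
Hence M_0 = 0, M_1 = 45/8, M_2 = 0.
On [0, 2], with S_1(x) = a_1 + b_1·x + c_1·x² + d_1·x³: c_1 = M_1/2 = 45/16, d_1 = (M_2 - M_1)/(6h_1) = -15/32, b_1 = Δ_1 - h_1(2M_1 + M_2)/6 = -5/4.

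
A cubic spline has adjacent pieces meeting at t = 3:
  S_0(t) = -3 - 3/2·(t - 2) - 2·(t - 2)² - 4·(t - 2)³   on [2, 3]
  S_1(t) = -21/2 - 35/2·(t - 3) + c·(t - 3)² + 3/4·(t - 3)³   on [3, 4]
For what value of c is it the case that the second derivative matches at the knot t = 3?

-14

S_0''(t) = -4 - 24·(t - 2), so S_0''(3) = -28. On the right, S_1''(3) = 2c, so c = -14.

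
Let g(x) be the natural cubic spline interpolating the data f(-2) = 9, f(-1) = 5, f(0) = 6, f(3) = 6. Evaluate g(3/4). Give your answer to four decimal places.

6.8574

Put σ_i = g'' at the i-th knot. Here h = (1, 1, 3) and Δ = (-4, 1, 0), so the interior equations h_(i-1)·σ_(i-1) + 2(h_(i-1)+h_i)·σ_i + h_i·σ_(i+1) = 6(Δ_i − Δ_(i-1)) read
  1·σ_0 + 4·σ_1 + 1·σ_2 = 6(Δ_1 - Δ_0) = 30
  1·σ_1 + 8·σ_2 + 3·σ_3 = 6(Δ_2 - Δ_1) = -6
Natural end conditions: σ_0 = σ_3 = 0.
Solving: σ_0 = 0, σ_1 = 246/31, σ_2 = -54/31, σ_3 = 0.
On [0, 3], g(x) = 6 + 54/31·x - 27/31·x² + 3/31·x³.
With x = 3/4: g(3/4) = 13605/1984.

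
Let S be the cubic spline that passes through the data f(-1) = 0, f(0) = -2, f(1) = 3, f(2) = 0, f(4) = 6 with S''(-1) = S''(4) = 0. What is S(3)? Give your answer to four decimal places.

0.7500

Write σ_i for S''(x_i). With h_i = 1, 1, 1, 2 and divided differences Δ_i = -2, 5, -3, 3, the continuity of S' gives the tridiagonal system
  1·σ_0 + 4·σ_1 + 1·σ_2 = 6(Δ_1 - Δ_0) = 42
  1·σ_1 + 4·σ_2 + 1·σ_3 = 6(Δ_2 - Δ_1) = -48
  1·σ_2 + 6·σ_3 + 2·σ_4 = 6(Δ_3 - Δ_2) = 36
Natural end conditions: σ_0 = σ_4 = 0.
Solving the tridiagonal system: σ_0 = 0, σ_1 = 15, σ_2 = -18, σ_3 = 9, σ_4 = 0.
On [2, 4], S(x) = 0 - 3·(x - 2) + 9/2·(x - 2)² - 3/4·(x - 2)³.
With (x - 2) = 1: S(3) = 3/4.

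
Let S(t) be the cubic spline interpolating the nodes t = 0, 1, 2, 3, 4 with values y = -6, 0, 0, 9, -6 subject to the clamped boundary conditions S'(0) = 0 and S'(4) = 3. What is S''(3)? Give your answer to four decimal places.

Put m_i = S'' at the i-th knot. Here h = (1, 1, 1, 1) and Δ = (6, 0, 9, -15), so the interior equations h_(i-1)·m_(i-1) + 2(h_(i-1)+h_i)·m_i + h_i·m_(i+1) = 6(Δ_i − Δ_(i-1)) read
  1·m_0 + 4·m_1 + 1·m_2 = 6(Δ_1 - Δ_0) = -36
  1·m_1 + 4·m_2 + 1·m_3 = 6(Δ_2 - Δ_1) = 54
  1·m_2 + 4·m_3 + 1·m_4 = 6(Δ_3 - Δ_2) = -144
Clamped end conditions give two more equations: 2h_0·m_0 + h_0·m_1 = 6(Δ_0 - S'(0)) = 36 and h_3·m_3 + 2h_3·m_4 = 6(S'(4) - Δ_3) = 108.
Forward elimination and back-substitution give m_0 = 867/28, m_1 = -363/14, m_2 = 147/4, m_3 = -939/14, m_4 = 2451/28.

-67.0714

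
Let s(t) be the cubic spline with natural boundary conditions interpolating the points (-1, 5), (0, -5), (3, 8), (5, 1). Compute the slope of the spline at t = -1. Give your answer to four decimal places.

With m_i denoting the second derivative at x_i, h_i = 1, 3, 2, and Δ_i = (y_(i+1) − y_i)/h_i = -10, 13/3, -7/2:
  1·m_0 + 8·m_1 + 3·m_2 = 6(Δ_1 - Δ_0) = 86
  3·m_1 + 10·m_2 + 2·m_3 = 6(Δ_2 - Δ_1) = -47
Natural end conditions: m_0 = m_3 = 0.
Solving the tridiagonal system: m_0 = 0, m_1 = 1001/71, m_2 = -634/71, m_3 = 0.
On [-1, 0], s'(t) = b_0 + 2c_0·(t + 1) + 3d_0·(t + 1)² with b_0 = Δ_0 - h_0(2m_0 + m_1)/6 = -5261/426, c_0 = m_0/2 = 0, d_0 = (m_1 - m_0)/(6h_0) = 1001/426. So s'(-1) = -5261/426.

-12.3498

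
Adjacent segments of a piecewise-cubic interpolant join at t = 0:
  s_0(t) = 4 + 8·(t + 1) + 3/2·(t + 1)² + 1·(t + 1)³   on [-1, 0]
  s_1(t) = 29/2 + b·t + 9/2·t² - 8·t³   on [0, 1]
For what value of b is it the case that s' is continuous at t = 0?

s_0'(t) = 8 + 3·(t + 1) + 3·(t + 1)², so s_0'(0) = 14. On the right, s_1'(0) = b, so b = 14.

14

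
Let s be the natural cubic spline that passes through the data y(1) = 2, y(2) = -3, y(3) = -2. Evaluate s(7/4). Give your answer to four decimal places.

With M_i denoting the second derivative at x_i, h_i = 1, 1, and Δ_i = (y_(i+1) − y_i)/h_i = -5, 1:
  1·M_0 + 4·M_1 + 1·M_2 = 6(Δ_1 - Δ_0) = 36
Natural end conditions: M_0 = M_2 = 0.
Solving the tridiagonal system: M_0 = 0, M_1 = 9, M_2 = 0.
On [1, 2], s(x) = 2 - 13/2·(x - 1) + 0·(x - 1)² + 3/2·(x - 1)³.
With (x - 1) = 3/4: s(7/4) = -287/128.

-2.2422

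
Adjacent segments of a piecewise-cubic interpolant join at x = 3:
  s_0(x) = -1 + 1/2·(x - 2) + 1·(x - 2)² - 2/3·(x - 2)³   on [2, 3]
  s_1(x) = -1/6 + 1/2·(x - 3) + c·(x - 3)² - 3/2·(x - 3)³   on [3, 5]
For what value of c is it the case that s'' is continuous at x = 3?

s_0''(x) = 2 - 4·(x - 2), so s_0''(3) = -2. On the right, s_1''(3) = 2c, so c = -1.

-1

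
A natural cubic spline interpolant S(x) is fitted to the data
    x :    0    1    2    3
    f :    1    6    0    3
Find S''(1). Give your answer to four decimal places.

Write m_i for S''(x_i). With h_i = 1, 1, 1 and divided differences Δ_i = 5, -6, 3, the continuity of S' gives the tridiagonal system
  1·m_0 + 4·m_1 + 1·m_2 = 6(Δ_1 - Δ_0) = -66
  1·m_1 + 4·m_2 + 1·m_3 = 6(Δ_2 - Δ_1) = 54
Natural end conditions: m_0 = m_3 = 0.
Solving: m_0 = 0, m_1 = -106/5, m_2 = 94/5, m_3 = 0.

-21.2000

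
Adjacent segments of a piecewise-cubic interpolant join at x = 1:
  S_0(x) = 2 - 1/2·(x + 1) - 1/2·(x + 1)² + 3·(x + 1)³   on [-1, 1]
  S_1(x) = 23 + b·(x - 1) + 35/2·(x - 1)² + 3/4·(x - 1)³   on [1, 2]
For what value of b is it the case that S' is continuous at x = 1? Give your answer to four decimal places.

S_0'(x) = -1/2 - 1·(x + 1) + 9·(x + 1)², so S_0'(1) = 67/2. On the right, S_1'(1) = b, so b = 67/2.

33.5000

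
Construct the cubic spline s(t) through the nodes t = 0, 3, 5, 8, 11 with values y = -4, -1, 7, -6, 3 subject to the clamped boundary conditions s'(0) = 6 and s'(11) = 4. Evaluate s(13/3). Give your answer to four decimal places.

5.1723

Let M_i = s''(x_i). Step sizes h_i = 3, 2, 3, 3; slopes of the chords Δ_i = (y_(i+1) - y_i)/h_i = 1, 4, -13/3, 3.
  3·M_0 + 10·M_1 + 2·M_2 = 6(Δ_1 - Δ_0) = 18
  2·M_1 + 10·M_2 + 3·M_3 = 6(Δ_2 - Δ_1) = -50
  3·M_2 + 12·M_3 + 3·M_4 = 6(Δ_3 - Δ_2) = 44
Clamped end conditions give two more equations: 2h_0·M_0 + h_0·M_1 = 6(Δ_0 - s'(0)) = -30 and h_3·M_3 + 2h_3·M_4 = 6(s'(11) - Δ_3) = 6.
Forward elimination and back-substitution give M_0 = -339/43, M_1 = 248/43, M_2 = -689/86, M_3 = 799/129, M_4 = -541/258.
On [3, 5], s(t) = -1 + 243/86·(t - 3) + 124/43·(t - 3)² - 395/344·(t - 3)³.
With (t - 3) = 4/3: s(13/3) = 6005/1161.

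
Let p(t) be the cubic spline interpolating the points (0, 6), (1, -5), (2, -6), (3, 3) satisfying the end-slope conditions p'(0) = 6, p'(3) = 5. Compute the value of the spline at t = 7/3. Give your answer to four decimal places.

-2.8716

Put m_i = p'' at the i-th knot. Here h = (1, 1, 1) and Δ = (-11, -1, 9), so the interior equations h_(i-1)·m_(i-1) + 2(h_(i-1)+h_i)·m_i + h_i·m_(i+1) = 6(Δ_i − Δ_(i-1)) read
  1·m_0 + 4·m_1 + 1·m_2 = 6(Δ_1 - Δ_0) = 60
  1·m_1 + 4·m_2 + 1·m_3 = 6(Δ_2 - Δ_1) = 60
Clamped end conditions give two more equations: 2h_0·m_0 + h_0·m_1 = 6(Δ_0 - p'(0)) = -102 and h_2·m_2 + 2h_2·m_3 = 6(p'(3) - Δ_2) = -24.
Forward elimination and back-substitution give m_0 = -976/15, m_1 = 422/15, m_2 = 188/15, m_3 = -274/15.
On [2, 3], p(t) = -6 + 118/15·(t - 2) + 94/15·(t - 2)² - 77/15·(t - 2)³.
With (t - 2) = 1/3: p(7/3) = -1163/405.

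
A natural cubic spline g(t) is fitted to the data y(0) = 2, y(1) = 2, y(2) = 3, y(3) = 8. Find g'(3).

With m_i denoting the second derivative at x_i, h_i = 1, 1, 1, and Δ_i = (y_(i+1) − y_i)/h_i = 0, 1, 5:
  1·m_0 + 4·m_1 + 1·m_2 = 6(Δ_1 - Δ_0) = 6
  1·m_1 + 4·m_2 + 1·m_3 = 6(Δ_2 - Δ_1) = 24
Natural end conditions: m_0 = m_3 = 0.
Forward elimination and back-substitution give m_0 = 0, m_1 = 0, m_2 = 6, m_3 = 0.
On [2, 3], g'(t) = b_2 + 2c_2·(t - 2) + 3d_2·(t - 2)² with b_2 = Δ_2 - h_2(2m_2 + m_3)/6 = 3, c_2 = m_2/2 = 3, d_2 = (m_3 - m_2)/(6h_2) = -1. So g'(3) = 6.

6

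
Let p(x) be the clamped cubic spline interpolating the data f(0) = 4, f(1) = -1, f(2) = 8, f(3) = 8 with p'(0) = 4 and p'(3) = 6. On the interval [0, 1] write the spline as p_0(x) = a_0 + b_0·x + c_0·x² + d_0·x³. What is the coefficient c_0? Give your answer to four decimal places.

With m_i denoting the second derivative at x_i, h_i = 1, 1, 1, and Δ_i = (y_(i+1) − y_i)/h_i = -5, 9, 0:
  1·m_0 + 4·m_1 + 1·m_2 = 6(Δ_1 - Δ_0) = 84
  1·m_1 + 4·m_2 + 1·m_3 = 6(Δ_2 - Δ_1) = -54
Clamped end conditions give two more equations: 2h_0·m_0 + h_0·m_1 = 6(Δ_0 - p'(0)) = -54 and h_2·m_2 + 2h_2·m_3 = 6(p'(3) - Δ_2) = 36.
Forward elimination and back-substitution give m_0 = -712/15, m_1 = 614/15, m_2 = -484/15, m_3 = 512/15.
On [0, 1], with p_0(x) = a_0 + b_0·x + c_0·x² + d_0·x³: c_0 = m_0/2 = -356/15, d_0 = (m_1 - m_0)/(6h_0) = 221/15, b_0 = Δ_0 - h_0(2m_0 + m_1)/6 = 4.

-23.7333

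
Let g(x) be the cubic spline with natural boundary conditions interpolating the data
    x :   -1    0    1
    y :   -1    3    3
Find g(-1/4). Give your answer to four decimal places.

With m_i denoting the second derivative at x_i, h_i = 1, 1, and Δ_i = (y_(i+1) − y_i)/h_i = 4, 0:
  1·m_0 + 4·m_1 + 1·m_2 = 6(Δ_1 - Δ_0) = -24
Natural end conditions: m_0 = m_2 = 0.
Solving the tridiagonal system: m_0 = 0, m_1 = -6, m_2 = 0.
On [-1, 0], g(x) = -1 + 5·(x + 1) + 0·(x + 1)² - 1·(x + 1)³.
With (x + 1) = 3/4: g(-1/4) = 149/64.

2.3281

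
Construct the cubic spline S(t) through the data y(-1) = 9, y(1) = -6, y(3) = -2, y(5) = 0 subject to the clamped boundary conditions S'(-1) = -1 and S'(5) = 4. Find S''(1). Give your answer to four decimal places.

12.5667

With M_i denoting the second derivative at x_i, h_i = 2, 2, 2, and Δ_i = (y_(i+1) − y_i)/h_i = -15/2, 2, 1:
  2·M_0 + 8·M_1 + 2·M_2 = 6(Δ_1 - Δ_0) = 57
  2·M_1 + 8·M_2 + 2·M_3 = 6(Δ_2 - Δ_1) = -6
Clamped end conditions give two more equations: 2h_0·M_0 + h_0·M_1 = 6(Δ_0 - S'(-1)) = -39 and h_2·M_2 + 2h_2·M_3 = 6(S'(5) - Δ_2) = 18.
Forward elimination and back-substitution give M_0 = -481/30, M_1 = 377/30, M_2 = -86/15, M_3 = 221/30.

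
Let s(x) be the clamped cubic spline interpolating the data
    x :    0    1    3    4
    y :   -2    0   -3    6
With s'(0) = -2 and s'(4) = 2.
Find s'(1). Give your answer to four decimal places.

Let m_i = s''(x_i). Step sizes h_i = 1, 2, 1; slopes of the chords Δ_i = (y_(i+1) - y_i)/h_i = 2, -3/2, 9.
  1·m_0 + 6·m_1 + 2·m_2 = 6(Δ_1 - Δ_0) = -21
  2·m_1 + 6·m_2 + 1·m_3 = 6(Δ_2 - Δ_1) = 63
Clamped end conditions give two more equations: 2h_0·m_0 + h_0·m_1 = 6(Δ_0 - s'(0)) = 24 and h_2·m_2 + 2h_2·m_3 = 6(s'(4) - Δ_2) = -42.
Solving the tridiagonal system: m_0 = 653/35, m_1 = -466/35, m_2 = 704/35, m_3 = -1087/35.
On [1, 3], s'(x) = b_1 + 2c_1·(x - 1) + 3d_1·(x - 1)² with b_1 = Δ_1 - h_1(2m_1 + m_2)/6 = 47/70, c_1 = m_1/2 = -233/35, d_1 = (m_2 - m_1)/(6h_1) = 39/14. So s'(1) = 47/70.

0.6714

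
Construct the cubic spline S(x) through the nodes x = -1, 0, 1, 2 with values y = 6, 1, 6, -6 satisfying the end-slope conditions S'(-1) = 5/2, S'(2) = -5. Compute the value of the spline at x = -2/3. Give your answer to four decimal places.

Put M_i = S'' at the i-th knot. Here h = (1, 1, 1) and Δ = (-5, 5, -12), so the interior equations h_(i-1)·M_(i-1) + 2(h_(i-1)+h_i)·M_i + h_i·M_(i+1) = 6(Δ_i − Δ_(i-1)) read
  1·M_0 + 4·M_1 + 1·M_2 = 6(Δ_1 - Δ_0) = 60
  1·M_1 + 4·M_2 + 1·M_3 = 6(Δ_2 - Δ_1) = -102
Clamped end conditions give two more equations: 2h_0·M_0 + h_0·M_1 = 6(Δ_0 - S'(-1)) = -45 and h_2·M_2 + 2h_2·M_3 = 6(S'(2) - Δ_2) = 42.
Forward elimination and back-substitution give M_0 = -204/5, M_1 = 183/5, M_2 = -228/5, M_3 = 219/5.
On [-1, 0], S(x) = 6 + 5/2·(x + 1) - 102/5·(x + 1)² + 129/10·(x + 1)³.
With (x + 1) = 1/3: S(-2/3) = 227/45.

5.0444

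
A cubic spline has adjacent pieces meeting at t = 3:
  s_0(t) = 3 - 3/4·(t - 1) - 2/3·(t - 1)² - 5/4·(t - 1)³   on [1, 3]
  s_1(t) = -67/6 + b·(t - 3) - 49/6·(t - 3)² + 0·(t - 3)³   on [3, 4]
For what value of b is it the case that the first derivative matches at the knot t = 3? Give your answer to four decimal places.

s_0'(t) = -3/4 - 4/3·(t - 1) - 15/4·(t - 1)², so s_0'(3) = -221/12. On the right, s_1'(3) = b, so b = -221/12.

-18.4167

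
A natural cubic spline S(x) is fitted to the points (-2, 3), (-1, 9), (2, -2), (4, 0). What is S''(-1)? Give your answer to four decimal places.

-9.3521

Write m_i for S''(x_i). With h_i = 1, 3, 2 and divided differences Δ_i = 6, -11/3, 1, the continuity of S' gives the tridiagonal system
  1·m_0 + 8·m_1 + 3·m_2 = 6(Δ_1 - Δ_0) = -58
  3·m_1 + 10·m_2 + 2·m_3 = 6(Δ_2 - Δ_1) = 28
Natural end conditions: m_0 = m_3 = 0.
Hence m_0 = 0, m_1 = -664/71, m_2 = 398/71, m_3 = 0.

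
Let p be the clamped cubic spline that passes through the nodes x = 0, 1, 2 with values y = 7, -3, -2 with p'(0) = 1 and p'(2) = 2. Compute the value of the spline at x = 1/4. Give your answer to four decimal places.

5.9297

With m_i denoting the second derivative at x_i, h_i = 1, 1, and Δ_i = (y_(i+1) − y_i)/h_i = -10, 1:
  1·m_0 + 4·m_1 + 1·m_2 = 6(Δ_1 - Δ_0) = 66
Clamped end conditions give two more equations: 2h_0·m_0 + h_0·m_1 = 6(Δ_0 - p'(0)) = -66 and h_1·m_1 + 2h_1·m_2 = 6(p'(2) - Δ_1) = 6.
Hence m_0 = -49, m_1 = 32, m_2 = -13.
On [0, 1], p(x) = 7 + 1·x - 49/2·x² + 27/2·x³.
With x = 1/4: p(1/4) = 759/128.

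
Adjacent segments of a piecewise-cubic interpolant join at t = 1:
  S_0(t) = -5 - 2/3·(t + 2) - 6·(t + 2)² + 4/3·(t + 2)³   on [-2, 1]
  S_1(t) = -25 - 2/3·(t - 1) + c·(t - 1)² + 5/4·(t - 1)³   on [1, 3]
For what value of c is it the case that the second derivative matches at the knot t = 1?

S_0''(t) = -12 + 8·(t + 2), so S_0''(1) = 12. On the right, S_1''(1) = 2c, so c = 6.

6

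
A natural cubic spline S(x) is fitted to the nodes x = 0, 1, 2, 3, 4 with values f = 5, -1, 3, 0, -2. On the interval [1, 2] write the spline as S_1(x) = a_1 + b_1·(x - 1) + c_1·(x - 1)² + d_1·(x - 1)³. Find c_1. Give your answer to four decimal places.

Write M_i for S''(x_i). With h_i = 1, 1, 1, 1 and divided differences Δ_i = -6, 4, -3, -2, the continuity of S' gives the tridiagonal system
  1·M_0 + 4·M_1 + 1·M_2 = 6(Δ_1 - Δ_0) = 60
  1·M_1 + 4·M_2 + 1·M_3 = 6(Δ_2 - Δ_1) = -42
  1·M_2 + 4·M_3 + 1·M_4 = 6(Δ_3 - Δ_2) = 6
Natural end conditions: M_0 = M_4 = 0.
Solving the tridiagonal system: M_0 = 0, M_1 = 537/28, M_2 = -117/7, M_3 = 159/28, M_4 = 0.
On [1, 2], with S_1(x) = a_1 + b_1·(x - 1) + c_1·(x - 1)² + d_1·(x - 1)³: c_1 = M_1/2 = 537/56, d_1 = (M_2 - M_1)/(6h_1) = -335/56, b_1 = Δ_1 - h_1(2M_1 + M_2)/6 = 11/28.

9.5893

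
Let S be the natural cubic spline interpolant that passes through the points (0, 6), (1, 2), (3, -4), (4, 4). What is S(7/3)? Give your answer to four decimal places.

Write m_i for S''(x_i). With h_i = 1, 2, 1 and divided differences Δ_i = -4, -3, 8, the continuity of S' gives the tridiagonal system
  1·m_0 + 6·m_1 + 2·m_2 = 6(Δ_1 - Δ_0) = 6
  2·m_1 + 6·m_2 + 1·m_3 = 6(Δ_2 - Δ_1) = 66
Natural end conditions: m_0 = m_3 = 0.
Forward elimination and back-substitution give m_0 = 0, m_1 = -3, m_2 = 12, m_3 = 0.
On [1, 3], S(x) = 2 - 5·(x - 1) - 3/2·(x - 1)² + 5/4·(x - 1)³.
With (x - 1) = 4/3: S(7/3) = -118/27.

-4.3704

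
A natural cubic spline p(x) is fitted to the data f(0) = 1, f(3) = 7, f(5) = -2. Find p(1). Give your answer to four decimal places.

Write σ_i for p''(x_i). With h_i = 3, 2 and divided differences Δ_i = 2, -9/2, the continuity of p' gives the tridiagonal system
  3·σ_0 + 10·σ_1 + 2·σ_2 = 6(Δ_1 - Δ_0) = -39
Natural end conditions: σ_0 = σ_2 = 0.
Solving: σ_0 = 0, σ_1 = -39/10, σ_2 = 0.
On [0, 3], p(x) = 1 + 79/20·x + 0·x² - 13/60·x³.
With x = 1: p(1) = 71/15.

4.7333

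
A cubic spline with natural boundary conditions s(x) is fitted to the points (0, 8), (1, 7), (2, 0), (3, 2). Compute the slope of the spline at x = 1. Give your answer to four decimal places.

Write M_i for s''(x_i). With h_i = 1, 1, 1 and divided differences Δ_i = -1, -7, 2, the continuity of s' gives the tridiagonal system
  1·M_0 + 4·M_1 + 1·M_2 = 6(Δ_1 - Δ_0) = -36
  1·M_1 + 4·M_2 + 1·M_3 = 6(Δ_2 - Δ_1) = 54
Natural end conditions: M_0 = M_3 = 0.
Hence M_0 = 0, M_1 = -66/5, M_2 = 84/5, M_3 = 0.
On [1, 2], s'(x) = b_1 + 2c_1·(x - 1) + 3d_1·(x - 1)² with b_1 = Δ_1 - h_1(2M_1 + M_2)/6 = -27/5, c_1 = M_1/2 = -33/5, d_1 = (M_2 - M_1)/(6h_1) = 5. So s'(1) = -27/5.

-5.4000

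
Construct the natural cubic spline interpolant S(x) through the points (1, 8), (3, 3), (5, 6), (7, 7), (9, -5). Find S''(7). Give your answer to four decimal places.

Put σ_i = S'' at the i-th knot. Here h = (2, 2, 2, 2) and Δ = (-5/2, 3/2, 1/2, -6), so the interior equations h_(i-1)·σ_(i-1) + 2(h_(i-1)+h_i)·σ_i + h_i·σ_(i+1) = 6(Δ_i − Δ_(i-1)) read
  2·σ_0 + 8·σ_1 + 2·σ_2 = 6(Δ_1 - Δ_0) = 24
  2·σ_1 + 8·σ_2 + 2·σ_3 = 6(Δ_2 - Δ_1) = -6
  2·σ_2 + 8·σ_3 + 2·σ_4 = 6(Δ_3 - Δ_2) = -39
Natural end conditions: σ_0 = σ_4 = 0.
Forward elimination and back-substitution give σ_0 = 0, σ_1 = 345/112, σ_2 = -9/28, σ_3 = -537/112, σ_4 = 0.

-4.7946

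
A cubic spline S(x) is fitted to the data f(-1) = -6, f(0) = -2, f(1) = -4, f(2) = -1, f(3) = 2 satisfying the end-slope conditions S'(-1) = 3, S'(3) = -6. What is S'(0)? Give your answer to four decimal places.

1.0179

Put m_i = S'' at the i-th knot. Here h = (1, 1, 1, 1) and Δ = (4, -2, 3, 3), so the interior equations h_(i-1)·m_(i-1) + 2(h_(i-1)+h_i)·m_i + h_i·m_(i+1) = 6(Δ_i − Δ_(i-1)) read
  1·m_0 + 4·m_1 + 1·m_2 = 6(Δ_1 - Δ_0) = -36
  1·m_1 + 4·m_2 + 1·m_3 = 6(Δ_2 - Δ_1) = 30
  1·m_2 + 4·m_3 + 1·m_4 = 6(Δ_3 - Δ_2) = 0
Clamped end conditions give two more equations: 2h_0·m_0 + h_0·m_1 = 6(Δ_0 - S'(-1)) = 6 and h_3·m_3 + 2h_3·m_4 = 6(S'(3) - Δ_3) = -54.
Solving the tridiagonal system: m_0 = 279/28, m_1 = -195/14, m_2 = 39/4, m_3 = 69/14, m_4 = -825/28.
On [0, 1], S'(x) = b_1 + 2c_1·x + 3d_1·x² with b_1 = Δ_1 - h_1(2m_1 + m_2)/6 = 57/56, c_1 = m_1/2 = -195/28, d_1 = (m_2 - m_1)/(6h_1) = 221/56. So S'(0) = 57/56.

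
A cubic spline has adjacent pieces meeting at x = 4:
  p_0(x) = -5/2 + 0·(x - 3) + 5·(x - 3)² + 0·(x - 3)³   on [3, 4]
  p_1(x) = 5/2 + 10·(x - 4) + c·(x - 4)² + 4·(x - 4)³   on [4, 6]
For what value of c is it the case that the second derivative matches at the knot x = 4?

p_0''(x) = 10 + 0·(x - 3), so p_0''(4) = 10. On the right, p_1''(4) = 2c, so c = 5.

5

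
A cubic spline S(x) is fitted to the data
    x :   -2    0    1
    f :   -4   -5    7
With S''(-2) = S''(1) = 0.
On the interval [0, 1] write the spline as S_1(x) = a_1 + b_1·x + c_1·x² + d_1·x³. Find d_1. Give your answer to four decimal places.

-2.0833

Let σ_i = S''(x_i). Step sizes h_i = 2, 1; slopes of the chords Δ_i = (y_(i+1) - y_i)/h_i = -1/2, 12.
  2·σ_0 + 6·σ_1 + 1·σ_2 = 6(Δ_1 - Δ_0) = 75
Natural end conditions: σ_0 = σ_2 = 0.
Solving: σ_0 = 0, σ_1 = 25/2, σ_2 = 0.
On [0, 1], with S_1(x) = a_1 + b_1·x + c_1·x² + d_1·x³: c_1 = σ_1/2 = 25/4, d_1 = (σ_2 - σ_1)/(6h_1) = -25/12, b_1 = Δ_1 - h_1(2σ_1 + σ_2)/6 = 47/6.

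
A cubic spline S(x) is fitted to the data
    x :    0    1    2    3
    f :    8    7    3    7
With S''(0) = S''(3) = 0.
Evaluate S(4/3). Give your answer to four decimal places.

With m_i denoting the second derivative at x_i, h_i = 1, 1, 1, and Δ_i = (y_(i+1) − y_i)/h_i = -1, -4, 4:
  1·m_0 + 4·m_1 + 1·m_2 = 6(Δ_1 - Δ_0) = -18
  1·m_1 + 4·m_2 + 1·m_3 = 6(Δ_2 - Δ_1) = 48
Natural end conditions: m_0 = m_3 = 0.
Solving the tridiagonal system: m_0 = 0, m_1 = -8, m_2 = 14, m_3 = 0.
On [1, 2], S(x) = 7 - 11/3·(x - 1) - 4·(x - 1)² + 11/3·(x - 1)³.
With (x - 1) = 1/3: S(4/3) = 443/81.

5.4691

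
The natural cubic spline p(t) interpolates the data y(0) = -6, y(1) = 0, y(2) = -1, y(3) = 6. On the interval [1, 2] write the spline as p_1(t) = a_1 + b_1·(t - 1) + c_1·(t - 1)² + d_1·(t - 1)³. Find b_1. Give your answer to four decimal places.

1.2000

Write M_i for p''(x_i). With h_i = 1, 1, 1 and divided differences Δ_i = 6, -1, 7, the continuity of p' gives the tridiagonal system
  1·M_0 + 4·M_1 + 1·M_2 = 6(Δ_1 - Δ_0) = -42
  1·M_1 + 4·M_2 + 1·M_3 = 6(Δ_2 - Δ_1) = 48
Natural end conditions: M_0 = M_3 = 0.
Solving: M_0 = 0, M_1 = -72/5, M_2 = 78/5, M_3 = 0.
On [1, 2], with p_1(t) = a_1 + b_1·(t - 1) + c_1·(t - 1)² + d_1·(t - 1)³: c_1 = M_1/2 = -36/5, d_1 = (M_2 - M_1)/(6h_1) = 5, b_1 = Δ_1 - h_1(2M_1 + M_2)/6 = 6/5.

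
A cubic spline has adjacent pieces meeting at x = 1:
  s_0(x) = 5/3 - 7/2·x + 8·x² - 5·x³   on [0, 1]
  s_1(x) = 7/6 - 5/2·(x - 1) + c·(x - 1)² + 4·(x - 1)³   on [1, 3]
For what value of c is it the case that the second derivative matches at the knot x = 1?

s_0''(x) = 16 - 30·x, so s_0''(1) = -14. On the right, s_1''(1) = 2c, so c = -7.

-7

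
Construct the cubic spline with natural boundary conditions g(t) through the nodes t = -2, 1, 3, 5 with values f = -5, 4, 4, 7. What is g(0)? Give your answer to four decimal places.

2.1842

Put M_i = g'' at the i-th knot. Here h = (3, 2, 2) and Δ = (3, 0, 3/2), so the interior equations h_(i-1)·M_(i-1) + 2(h_(i-1)+h_i)·M_i + h_i·M_(i+1) = 6(Δ_i − Δ_(i-1)) read
  3·M_0 + 10·M_1 + 2·M_2 = 6(Δ_1 - Δ_0) = -18
  2·M_1 + 8·M_2 + 2·M_3 = 6(Δ_2 - Δ_1) = 9
Natural end conditions: M_0 = M_3 = 0.
Solving: M_0 = 0, M_1 = -81/38, M_2 = 63/38, M_3 = 0.
On [-2, 1], g(t) = -5 + 309/76·(t + 2) + 0·(t + 2)² - 9/76·(t + 2)³.
With (t + 2) = 2: g(0) = 83/38.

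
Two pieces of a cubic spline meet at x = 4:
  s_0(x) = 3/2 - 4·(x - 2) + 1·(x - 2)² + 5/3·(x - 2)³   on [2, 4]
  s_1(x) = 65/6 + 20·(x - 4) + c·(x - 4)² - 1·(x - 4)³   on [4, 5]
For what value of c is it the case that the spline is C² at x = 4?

11

s_0''(x) = 2 + 10·(x - 2), so s_0''(4) = 22. On the right, s_1''(4) = 2c, so c = 11.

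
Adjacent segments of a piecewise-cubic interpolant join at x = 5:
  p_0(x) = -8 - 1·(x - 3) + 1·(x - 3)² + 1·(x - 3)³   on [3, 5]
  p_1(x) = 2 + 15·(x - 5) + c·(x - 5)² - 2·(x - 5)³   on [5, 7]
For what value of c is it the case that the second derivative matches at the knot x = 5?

7

p_0''(x) = 2 + 6·(x - 3), so p_0''(5) = 14. On the right, p_1''(5) = 2c, so c = 7.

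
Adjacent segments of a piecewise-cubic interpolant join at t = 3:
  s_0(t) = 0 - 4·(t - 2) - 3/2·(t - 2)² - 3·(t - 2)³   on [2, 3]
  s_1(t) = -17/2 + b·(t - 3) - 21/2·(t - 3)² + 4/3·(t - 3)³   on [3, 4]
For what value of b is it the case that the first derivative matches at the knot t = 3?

-16

s_0'(t) = -4 - 3·(t - 2) - 9·(t - 2)², so s_0'(3) = -16. On the right, s_1'(3) = b, so b = -16.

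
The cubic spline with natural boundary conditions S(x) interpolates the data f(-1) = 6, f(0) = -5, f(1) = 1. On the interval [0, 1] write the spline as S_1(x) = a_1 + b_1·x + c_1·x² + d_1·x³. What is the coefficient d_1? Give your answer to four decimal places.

Put m_i = S'' at the i-th knot. Here h = (1, 1) and Δ = (-11, 6), so the interior equations h_(i-1)·m_(i-1) + 2(h_(i-1)+h_i)·m_i + h_i·m_(i+1) = 6(Δ_i − Δ_(i-1)) read
  1·m_0 + 4·m_1 + 1·m_2 = 6(Δ_1 - Δ_0) = 102
Natural end conditions: m_0 = m_2 = 0.
Solving the tridiagonal system: m_0 = 0, m_1 = 51/2, m_2 = 0.
On [0, 1], with S_1(x) = a_1 + b_1·x + c_1·x² + d_1·x³: c_1 = m_1/2 = 51/4, d_1 = (m_2 - m_1)/(6h_1) = -17/4, b_1 = Δ_1 - h_1(2m_1 + m_2)/6 = -5/2.

-4.2500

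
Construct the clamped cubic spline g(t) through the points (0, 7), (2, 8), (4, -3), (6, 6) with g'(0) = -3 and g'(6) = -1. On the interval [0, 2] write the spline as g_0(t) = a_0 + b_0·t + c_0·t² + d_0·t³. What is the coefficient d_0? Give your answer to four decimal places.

Write σ_i for g''(x_i). With h_i = 2, 2, 2 and divided differences Δ_i = 1/2, -11/2, 9/2, the continuity of g' gives the tridiagonal system
  2·σ_0 + 8·σ_1 + 2·σ_2 = 6(Δ_1 - Δ_0) = -36
  2·σ_1 + 8·σ_2 + 2·σ_3 = 6(Δ_2 - Δ_1) = 60
Clamped end conditions give two more equations: 2h_0·σ_0 + h_0·σ_1 = 6(Δ_0 - g'(0)) = 21 and h_2·σ_2 + 2h_2·σ_3 = 6(g'(6) - Δ_2) = -33.
Hence σ_0 = 317/30, σ_1 = -319/30, σ_2 = 419/30, σ_3 = -457/30.
On [0, 2], with g_0(t) = a_0 + b_0·t + c_0·t² + d_0·t³: c_0 = σ_0/2 = 317/60, d_0 = (σ_1 - σ_0)/(6h_0) = -53/30, b_0 = Δ_0 - h_0(2σ_0 + σ_1)/6 = -3.

-1.7667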